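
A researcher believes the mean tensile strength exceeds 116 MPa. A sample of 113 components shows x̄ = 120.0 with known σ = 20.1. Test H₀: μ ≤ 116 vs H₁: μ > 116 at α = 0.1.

z = 2.115. Critical value: 1.28. Reject H₀.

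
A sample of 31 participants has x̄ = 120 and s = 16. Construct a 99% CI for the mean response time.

CI = x̄ ± t*(s/√n) = 120 ± 2.75(16/√31) = (112.1, 127.9)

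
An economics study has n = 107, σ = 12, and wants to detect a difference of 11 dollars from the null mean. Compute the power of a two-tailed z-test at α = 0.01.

SE = σ/√n = 12/√107 = 1.16. Non-centrality λ = d/SE = 11/1.16 = 9.482. Power ≈ Φ(λ - z_{α/2}) = Φ(9.482 - 2.576) = Φ(6.906) = 1.0.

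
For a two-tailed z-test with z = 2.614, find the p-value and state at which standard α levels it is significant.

p = 2·P(Z > |2.614|) = 2·(1 - Φ(2.614)) ≈ 0.0089. Significant at α = 0.1; Significant at α = 0.05; Significant at α = 0.01.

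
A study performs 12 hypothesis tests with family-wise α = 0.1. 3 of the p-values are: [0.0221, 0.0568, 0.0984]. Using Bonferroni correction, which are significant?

Bonferroni α = 0.1/12 = 0.00833. None of the given p-values are significant.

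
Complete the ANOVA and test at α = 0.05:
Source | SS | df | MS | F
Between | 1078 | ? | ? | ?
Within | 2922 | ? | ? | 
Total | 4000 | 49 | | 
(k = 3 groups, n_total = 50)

df_between = 2, df_within = 47. MS_between = 539.0, MS_within = 62.17. F = 8.67, F_crit ≈ 3.195. Reject H₀.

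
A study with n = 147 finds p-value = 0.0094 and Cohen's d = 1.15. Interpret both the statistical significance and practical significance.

Statistically significant (p = 0.0094 < 0.05). Cohen's d = 1.15 indicates a large effect size. Both statistical and practical significance should be considered.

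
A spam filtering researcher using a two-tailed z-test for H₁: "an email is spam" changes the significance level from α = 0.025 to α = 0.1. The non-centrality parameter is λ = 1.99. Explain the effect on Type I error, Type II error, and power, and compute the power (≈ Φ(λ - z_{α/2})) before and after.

Increasing α from 0.025 to 0.1:
• Type I error rate increases (α is the Type I rate by definition).
• Critical value moves from z_{α/2} = 2.241 to 1.645, so power = Φ(λ - z_{α/2}) goes from Φ(1.99 - 2.241) = 0.401 to Φ(1.99 - 1.645) = 0.635.
• Type II error rate β = 1 - power therefore decreases (0.599 → 0.365).
Appropriate when false negatives are costly — here, a spam email lands in the inbox.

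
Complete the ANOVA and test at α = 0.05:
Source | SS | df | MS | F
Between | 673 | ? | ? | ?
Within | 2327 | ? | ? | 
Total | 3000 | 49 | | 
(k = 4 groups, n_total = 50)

df_between = 3, df_within = 46. MS_between = 224.33, MS_within = 50.59. F = 4.435, F_crit ≈ 2.807. Reject H₀.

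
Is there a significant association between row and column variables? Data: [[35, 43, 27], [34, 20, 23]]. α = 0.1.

χ² = 4.531. df = 2, critical = 4.605. Fail to reject H₀. No evidence of dependence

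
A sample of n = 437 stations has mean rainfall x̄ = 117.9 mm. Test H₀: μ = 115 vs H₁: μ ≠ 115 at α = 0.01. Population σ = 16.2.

z = (x̄ - μ₀)/(σ/√n) = (117.9 - 115)/(16.2/√437) = 3.742. Critical value: ±2.576. Since |3.742| > 2.576, Reject H₀.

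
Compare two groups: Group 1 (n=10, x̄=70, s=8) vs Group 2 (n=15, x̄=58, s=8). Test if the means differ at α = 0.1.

Pooled sp = 8.0. t = 3.674, df = 23. Critical t = ±1.714. Reject H₀.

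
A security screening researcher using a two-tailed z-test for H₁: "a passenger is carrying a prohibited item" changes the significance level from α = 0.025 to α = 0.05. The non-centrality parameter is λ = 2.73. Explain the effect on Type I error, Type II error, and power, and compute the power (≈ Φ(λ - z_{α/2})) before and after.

Increasing α from 0.025 to 0.05:
• Type I error rate increases (α is the Type I rate by definition).
• Critical value moves from z_{α/2} = 2.241 to 1.96, so power = Φ(λ - z_{α/2}) goes from Φ(2.73 - 2.241) = 0.688 to Φ(2.73 - 1.96) = 0.779.
• Type II error rate β = 1 - power therefore decreases (0.312 → 0.221).
Appropriate when false negatives are costly — here, letting a prohibited item through — security breach.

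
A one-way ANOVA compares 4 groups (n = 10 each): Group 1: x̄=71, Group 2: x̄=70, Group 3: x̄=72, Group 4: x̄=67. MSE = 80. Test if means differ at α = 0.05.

Grand mean = 70.0. SS_between = 140.0, MS_between = 46.67. F = 0.583, F_crit ≈ 2.866. Fail to reject H₀.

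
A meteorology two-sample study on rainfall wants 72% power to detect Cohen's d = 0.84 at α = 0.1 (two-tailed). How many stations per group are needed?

z_{α/2} = 1.645, z_β = Φ⁻¹(0.72) = 0.583. For large effect (d = 0.84): n per group = 2(z_{α/2} + z_β)²/d² = 2(1.645 + 0.583)²/0.84² = 14.1 → 15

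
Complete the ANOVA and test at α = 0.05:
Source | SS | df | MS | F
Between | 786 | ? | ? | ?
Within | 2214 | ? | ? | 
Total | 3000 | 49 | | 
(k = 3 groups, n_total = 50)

df_between = 2, df_within = 47. MS_between = 393.0, MS_within = 47.11. F = 8.343, F_crit ≈ 3.195. Reject H₀.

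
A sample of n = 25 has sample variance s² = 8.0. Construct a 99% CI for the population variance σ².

df = 24. χ²_{0.005} = 45.559, χ²_{0.995} = 9.886. CI for σ² = ((n-1)s²/χ²_{α/2}, (n-1)s²/χ²_{1-α/2}) = (24·8.0/45.559, 24·8.0/9.886) = (4.21, 19.42)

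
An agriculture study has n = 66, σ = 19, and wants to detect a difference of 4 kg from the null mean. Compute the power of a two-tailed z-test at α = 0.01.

SE = σ/√n = 19/√66 = 2.339. Non-centrality λ = d/SE = 4/2.339 = 1.71. Power ≈ Φ(λ - z_{α/2}) = Φ(1.71 - 2.576) = Φ(-0.866) = 0.193.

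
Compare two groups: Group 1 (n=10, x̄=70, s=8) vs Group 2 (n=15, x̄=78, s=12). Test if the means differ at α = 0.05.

Pooled sp = 10.62. t = -1.846, df = 23. Critical t = ±2.069. Fail to reject H₀.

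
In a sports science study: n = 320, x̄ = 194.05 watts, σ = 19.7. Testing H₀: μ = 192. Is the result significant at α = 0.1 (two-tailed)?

z = (194.05 - 192)/(19.7/√320) = 1.861. Since |z| > 1.645, significant at α = 0.1.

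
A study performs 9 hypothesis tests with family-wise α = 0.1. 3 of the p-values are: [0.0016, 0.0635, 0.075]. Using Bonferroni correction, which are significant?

Bonferroni α = 0.1/9 = 0.01111. Significant p-values: [0.0016]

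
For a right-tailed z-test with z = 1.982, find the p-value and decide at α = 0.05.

p = P(Z > 1.982) = 1 - Φ(1.982) ≈ 0.0237. Since p < 0.05, reject H₀ (significant) at α = 0.05.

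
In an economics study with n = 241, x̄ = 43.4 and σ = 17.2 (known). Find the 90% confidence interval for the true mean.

CI = x̄ ± z*(σ/√n) = 43.4 ± 1.645(17.2/√241) = 43.4 ± 1.82 = (41.58, 45.22)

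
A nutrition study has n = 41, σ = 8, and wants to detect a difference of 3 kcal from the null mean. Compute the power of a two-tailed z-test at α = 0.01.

SE = σ/√n = 8/√41 = 1.249. Non-centrality λ = d/SE = 3/1.249 = 2.401. Power ≈ Φ(λ - z_{α/2}) = Φ(2.401 - 2.576) = Φ(-0.175) = 0.431.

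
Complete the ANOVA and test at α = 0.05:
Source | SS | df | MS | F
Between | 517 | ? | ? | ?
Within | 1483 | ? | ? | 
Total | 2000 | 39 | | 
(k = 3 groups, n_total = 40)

df_between = 2, df_within = 37. MS_between = 258.5, MS_within = 40.08. F = 6.449, F_crit ≈ 3.252. Reject H₀.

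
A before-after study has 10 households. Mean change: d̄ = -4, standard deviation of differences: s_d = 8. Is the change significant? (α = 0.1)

t = d̄/(s_d/√n) = -4/(8/√10) = -1.581. df = 9, critical t = ±1.833. Fail to reject H₀.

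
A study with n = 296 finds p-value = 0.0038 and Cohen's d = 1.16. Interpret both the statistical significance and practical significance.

Statistically significant (p = 0.0038 < 0.05). Cohen's d = 1.16 indicates a large effect size. Both statistical and practical significance should be considered.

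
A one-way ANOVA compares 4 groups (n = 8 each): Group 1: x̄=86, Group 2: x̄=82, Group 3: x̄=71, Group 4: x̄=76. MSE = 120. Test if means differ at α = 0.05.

Grand mean = 78.75. SS_between = 1046.0, MS_between = 348.67. F = 2.906, F_crit ≈ 2.947. Fail to reject H₀.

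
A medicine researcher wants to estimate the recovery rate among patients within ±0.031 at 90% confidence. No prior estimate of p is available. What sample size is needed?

Conservative approach: use p = 0.5 (maximizes p(1-p) = 0.25). n = z²(0.25)/E² = 1.645²×0.25/0.031² = 704.0 → n = 704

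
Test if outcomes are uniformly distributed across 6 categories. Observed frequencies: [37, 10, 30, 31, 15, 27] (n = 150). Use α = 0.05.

Expected = 25 each. χ² = Σ(O-E)²/E = 21.36. df = 5, critical value = 11.07. Reject H₀.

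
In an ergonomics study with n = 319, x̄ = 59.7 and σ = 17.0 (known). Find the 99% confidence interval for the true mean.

CI = x̄ ± z*(σ/√n) = 59.7 ± 2.576(17.0/√319) = 59.7 ± 2.45 = (57.25, 62.15)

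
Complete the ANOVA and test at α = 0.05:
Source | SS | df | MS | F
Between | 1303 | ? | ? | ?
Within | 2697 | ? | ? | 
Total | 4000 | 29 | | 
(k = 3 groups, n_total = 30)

df_between = 2, df_within = 27. MS_between = 651.5, MS_within = 99.89. F = 6.522, F_crit ≈ 3.354. Reject H₀.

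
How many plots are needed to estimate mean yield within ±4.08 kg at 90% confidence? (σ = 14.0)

n = (z*σ/E)² = (1.645×14.0/4.08)² = 31.9 → n = 32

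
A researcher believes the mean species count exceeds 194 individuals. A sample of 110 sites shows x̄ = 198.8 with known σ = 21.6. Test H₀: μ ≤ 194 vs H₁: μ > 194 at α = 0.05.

z = 2.331. Critical value: 1.645. Reject H₀.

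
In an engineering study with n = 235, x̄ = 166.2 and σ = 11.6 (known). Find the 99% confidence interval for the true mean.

CI = x̄ ± z*(σ/√n) = 166.2 ± 2.576(11.6/√235) = 166.2 ± 1.95 = (164.25, 168.15)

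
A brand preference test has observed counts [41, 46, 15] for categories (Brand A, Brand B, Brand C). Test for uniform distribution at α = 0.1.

Expected = 34 each. χ² = Σ(O-E)²/E = 16.294. df = 2, critical value = 4.605. Reject H₀.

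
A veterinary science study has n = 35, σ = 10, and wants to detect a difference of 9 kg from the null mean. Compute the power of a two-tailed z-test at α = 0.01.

SE = σ/√n = 10/√35 = 1.69. Non-centrality λ = d/SE = 9/1.69 = 5.324. Power ≈ Φ(λ - z_{α/2}) = Φ(5.324 - 2.576) = Φ(2.748) = 0.997.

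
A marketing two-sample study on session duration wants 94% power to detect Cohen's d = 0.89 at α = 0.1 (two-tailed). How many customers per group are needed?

z_{α/2} = 1.645, z_β = Φ⁻¹(0.94) = 1.555. For large effect (d = 0.89): n per group = 2(z_{α/2} + z_β)²/d² = 2(1.645 + 1.555)²/0.89² = 25.9 → 26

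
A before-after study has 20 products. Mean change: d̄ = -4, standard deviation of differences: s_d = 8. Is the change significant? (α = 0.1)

t = d̄/(s_d/√n) = -4/(8/√20) = -2.236. df = 19, critical t = ±1.729. Reject H₀.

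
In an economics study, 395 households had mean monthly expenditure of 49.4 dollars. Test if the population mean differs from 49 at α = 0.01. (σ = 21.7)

z = (x̄ - μ₀)/(σ/√n) = (49.4 - 49)/(21.7/√395) = 0.366. Critical value: ±2.576. Since |0.366| ≤ 2.576, Fail to reject H₀.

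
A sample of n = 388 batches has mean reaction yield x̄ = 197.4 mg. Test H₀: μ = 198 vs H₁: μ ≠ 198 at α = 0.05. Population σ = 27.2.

z = (x̄ - μ₀)/(σ/√n) = (197.4 - 198)/(27.2/√388) = -0.435. Critical value: ±1.96. Since |-0.435| ≤ 1.96, Fail to reject H₀.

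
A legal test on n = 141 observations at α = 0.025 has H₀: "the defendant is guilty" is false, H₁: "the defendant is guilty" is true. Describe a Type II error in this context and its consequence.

Type II error: failing to reject H₀ when it is false — concluding that the defendant is guilty is not supported when in fact it is. Consequence: acquitting a guilty person.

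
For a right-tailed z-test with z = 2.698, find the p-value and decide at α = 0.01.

p = P(Z > 2.698) = 1 - Φ(2.698) ≈ 0.0035. Since p < 0.01, reject H₀ (significant) at α = 0.01.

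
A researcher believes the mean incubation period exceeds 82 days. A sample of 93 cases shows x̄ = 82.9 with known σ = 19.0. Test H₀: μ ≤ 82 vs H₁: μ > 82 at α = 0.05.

z = 0.457. Critical value: 1.645. Fail to reject H₀.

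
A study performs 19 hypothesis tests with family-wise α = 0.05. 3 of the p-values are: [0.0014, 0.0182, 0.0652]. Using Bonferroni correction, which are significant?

Bonferroni α = 0.05/19 = 0.00263. Significant p-values: [0.0014]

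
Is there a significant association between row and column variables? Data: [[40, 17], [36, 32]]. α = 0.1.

χ² = 3.864. df = 1, critical = 2.706. Reject H₀. Variables are dependent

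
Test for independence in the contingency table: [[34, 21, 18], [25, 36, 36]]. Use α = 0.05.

χ² = 8.093. df = 2, critical = 5.991. Reject H₀. Variables are dependent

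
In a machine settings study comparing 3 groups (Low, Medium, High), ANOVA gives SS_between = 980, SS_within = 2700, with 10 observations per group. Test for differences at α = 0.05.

df_between = 2, df_within = 27. F = MS_between/MS_within = 490.0/100.0 = 4.9. F_crit ≈ 3.354. Reject H₀. At least one mean differs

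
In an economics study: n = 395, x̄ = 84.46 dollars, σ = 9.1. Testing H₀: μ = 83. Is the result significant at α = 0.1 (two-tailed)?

z = (84.46 - 83)/(9.1/√395) = 3.189. Since |z| > 1.645, significant at α = 0.1.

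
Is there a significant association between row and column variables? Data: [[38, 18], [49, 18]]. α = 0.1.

χ² = 0.41. df = 1, critical = 2.706. Fail to reject H₀. No evidence of dependence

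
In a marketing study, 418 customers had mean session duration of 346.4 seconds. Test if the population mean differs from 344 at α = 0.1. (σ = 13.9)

z = (x̄ - μ₀)/(σ/√n) = (346.4 - 344)/(13.9/√418) = 3.53. Critical value: ±1.645. Since |3.53| > 1.645, Reject H₀.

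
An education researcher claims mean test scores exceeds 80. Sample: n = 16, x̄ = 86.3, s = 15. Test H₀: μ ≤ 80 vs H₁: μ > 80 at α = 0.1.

t = (86.3 - 80)/(15/√16) = 1.68, df = 15. Critical t = 1.341. Reject H₀.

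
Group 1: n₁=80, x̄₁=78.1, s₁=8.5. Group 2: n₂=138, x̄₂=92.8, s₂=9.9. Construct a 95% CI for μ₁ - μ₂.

Difference = -14.7. SE = √(8.5²/80 + 9.9²/138) = 1.27. CI = (-17.19, -12.21)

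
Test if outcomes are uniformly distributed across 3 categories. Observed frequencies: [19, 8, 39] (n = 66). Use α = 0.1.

Expected = 22 each. χ² = Σ(O-E)²/E = 22.455. df = 2, critical value = 4.605. Reject H₀.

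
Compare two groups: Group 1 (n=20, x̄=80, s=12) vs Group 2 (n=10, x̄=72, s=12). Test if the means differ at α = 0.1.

Pooled sp = 12.0. t = 1.721, df = 28. Critical t = ±1.701. Reject H₀.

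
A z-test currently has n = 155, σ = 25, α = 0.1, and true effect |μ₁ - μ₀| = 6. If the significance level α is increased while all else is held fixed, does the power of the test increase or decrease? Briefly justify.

Power increases: a larger α lowers the critical value, so more of the H₁ sampling distribution falls in the rejection region.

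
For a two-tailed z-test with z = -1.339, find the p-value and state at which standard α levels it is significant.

p = 2·P(Z > |-1.339|) = 2·(1 - Φ(1.339)) ≈ 0.1806. Not significant at any standard level.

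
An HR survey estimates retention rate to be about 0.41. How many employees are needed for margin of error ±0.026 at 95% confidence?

n = z²p(1-p)/E² = 1.96²×0.41×0.59/0.026² = 1374.7 → n = 1375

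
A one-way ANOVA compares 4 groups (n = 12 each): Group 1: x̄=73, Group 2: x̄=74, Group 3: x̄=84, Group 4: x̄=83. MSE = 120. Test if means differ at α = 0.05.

Grand mean = 78.5. SS_between = 1212.0, MS_between = 404.0. F = 3.367, F_crit ≈ 2.816. Reject H₀.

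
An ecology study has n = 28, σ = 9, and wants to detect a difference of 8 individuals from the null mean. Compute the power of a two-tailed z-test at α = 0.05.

SE = σ/√n = 9/√28 = 1.701. Non-centrality λ = d/SE = 8/1.701 = 4.704. Power ≈ Φ(λ - z_{α/2}) = Φ(4.704 - 1.96) = Φ(2.744) = 0.997.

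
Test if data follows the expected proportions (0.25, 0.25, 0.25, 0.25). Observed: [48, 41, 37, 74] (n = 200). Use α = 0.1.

Expected: [50.0, 50.0, 50.0, 50.0]. χ² = 16.6. df = 3, critical = 6.251. Reject H₀.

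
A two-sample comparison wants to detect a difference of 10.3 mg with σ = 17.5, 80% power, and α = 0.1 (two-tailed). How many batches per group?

n per group = 2(z_α/2 + z_β)²σ²/d² = 2×(1.645 + 0.84)²×17.5²/10.3² = 35.7 → n = 36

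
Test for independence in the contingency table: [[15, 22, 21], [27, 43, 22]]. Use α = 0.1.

χ² = 2.667. df = 2, critical = 4.605. Fail to reject H₀. No evidence of dependence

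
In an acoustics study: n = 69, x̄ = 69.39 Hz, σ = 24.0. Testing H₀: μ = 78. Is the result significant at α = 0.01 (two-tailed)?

z = (69.39 - 78)/(24.0/√69) = -2.98. Since |z| > 2.576, significant at α = 0.01.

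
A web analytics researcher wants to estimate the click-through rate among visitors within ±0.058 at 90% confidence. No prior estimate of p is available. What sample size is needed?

Conservative approach: use p = 0.5 (maximizes p(1-p) = 0.25). n = z²(0.25)/E² = 1.645²×0.25/0.058² = 201.1 → n = 202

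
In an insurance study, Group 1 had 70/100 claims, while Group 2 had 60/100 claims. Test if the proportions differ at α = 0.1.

p̂₁ = 0.7, p̂₂ = 0.6, pooled p̂ = 0.65. z = 1.482. Critical: ±1.645. Fail to reject H₀.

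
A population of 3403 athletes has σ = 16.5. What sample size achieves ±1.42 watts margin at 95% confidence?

Without FPC: n₀ = (1.96×16.5/1.42)² = 518.685. With FPC: n = n₀N/(n₀+N-1) = 450.2 → n = 451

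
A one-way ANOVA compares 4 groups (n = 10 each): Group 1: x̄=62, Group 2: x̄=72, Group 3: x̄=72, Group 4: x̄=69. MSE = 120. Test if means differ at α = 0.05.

Grand mean = 68.75. SS_between = 667.5, MS_between = 222.5. F = 1.854, F_crit ≈ 2.866. Fail to reject H₀.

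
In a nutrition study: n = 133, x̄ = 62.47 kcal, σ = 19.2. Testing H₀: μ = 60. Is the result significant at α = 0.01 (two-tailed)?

z = (62.47 - 60)/(19.2/√133) = 1.484. Since |z| ≤ 2.576, not significant at α = 0.01.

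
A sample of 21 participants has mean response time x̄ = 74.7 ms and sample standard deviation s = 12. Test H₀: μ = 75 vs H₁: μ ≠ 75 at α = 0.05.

t = (x̄ - μ₀)/(s/√n) = (74.7 - 75)/(12/√21) = -0.115. df = 20, critical t = ±2.086. Fail to reject H₀.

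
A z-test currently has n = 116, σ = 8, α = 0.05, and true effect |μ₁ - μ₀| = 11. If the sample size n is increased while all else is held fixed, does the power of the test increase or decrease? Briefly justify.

Power increases: a larger n shrinks the standard error σ/√n, moving the sampling distribution under H₁ further from the critical value.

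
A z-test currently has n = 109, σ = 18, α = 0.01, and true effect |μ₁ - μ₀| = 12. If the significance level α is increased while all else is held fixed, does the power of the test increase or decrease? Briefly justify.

Power increases: a larger α lowers the critical value, so more of the H₁ sampling distribution falls in the rejection region.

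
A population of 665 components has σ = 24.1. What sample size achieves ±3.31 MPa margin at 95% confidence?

Without FPC: n₀ = (1.96×24.1/3.31)² = 203.653. With FPC: n = n₀N/(n₀+N-1) = 156.1 → n = 157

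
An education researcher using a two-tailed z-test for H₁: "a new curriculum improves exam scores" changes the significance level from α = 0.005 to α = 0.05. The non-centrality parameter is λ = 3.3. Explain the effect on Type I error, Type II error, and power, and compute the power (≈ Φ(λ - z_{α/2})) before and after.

Increasing α from 0.005 to 0.05:
• Type I error rate increases (α is the Type I rate by definition).
• Critical value moves from z_{α/2} = 2.807 to 1.96, so power = Φ(λ - z_{α/2}) goes from Φ(3.3 - 2.807) = 0.689 to Φ(3.3 - 1.96) = 0.91.
• Type II error rate β = 1 - power therefore decreases (0.311 → 0.09).
Appropriate when false negatives are costly — here, keeping the old curriculum when the new one would have helped students.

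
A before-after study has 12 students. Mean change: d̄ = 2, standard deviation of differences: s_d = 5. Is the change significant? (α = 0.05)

t = d̄/(s_d/√n) = 2/(5/√12) = 1.386. df = 11, critical t = ±2.201. Fail to reject H₀.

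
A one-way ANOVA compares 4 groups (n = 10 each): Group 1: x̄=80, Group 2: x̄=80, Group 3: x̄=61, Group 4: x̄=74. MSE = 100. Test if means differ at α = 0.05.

Grand mean = 73.75. SS_between = 2407.5, MS_between = 802.5. F = 8.025, F_crit ≈ 2.866. Reject H₀.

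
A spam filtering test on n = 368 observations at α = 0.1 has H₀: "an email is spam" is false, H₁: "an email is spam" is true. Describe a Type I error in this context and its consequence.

Type I error: rejecting H₀ when it is true — concluding that an email is spam when in fact it is not. Consequence: a legitimate email is sent to the spam folder and the user misses it.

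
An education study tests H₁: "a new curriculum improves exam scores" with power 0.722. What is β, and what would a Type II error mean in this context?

β = 1 - power = 1 - 0.722 = 0.278. A Type II error is failing to reject H₀ when H₀ is false (false negative) — here, failing to conclude that a new curriculum improves exam scores when in fact it is true. Consequence: keeping the old curriculum when the new one would have helped students.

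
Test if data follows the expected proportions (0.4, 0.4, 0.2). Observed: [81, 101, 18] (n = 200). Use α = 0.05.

Expected: [80.0, 80.0, 40.0]. χ² = 17.625. df = 2, critical = 5.991. Reject H₀.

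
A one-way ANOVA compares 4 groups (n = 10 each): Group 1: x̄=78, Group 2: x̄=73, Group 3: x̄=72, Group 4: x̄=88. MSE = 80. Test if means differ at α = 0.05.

Grand mean = 77.75. SS_between = 1607.5, MS_between = 535.83. F = 6.698, F_crit ≈ 2.866. Reject H₀.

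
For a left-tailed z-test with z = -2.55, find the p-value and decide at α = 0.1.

p = P(Z < -2.55) = Φ(-2.55) ≈ 0.0054. Since p < 0.1, reject H₀ (significant) at α = 0.1.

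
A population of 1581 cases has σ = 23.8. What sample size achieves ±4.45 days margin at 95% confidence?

Without FPC: n₀ = (1.96×23.8/4.45)² = 109.887. With FPC: n = n₀N/(n₀+N-1) = 102.8 → n = 103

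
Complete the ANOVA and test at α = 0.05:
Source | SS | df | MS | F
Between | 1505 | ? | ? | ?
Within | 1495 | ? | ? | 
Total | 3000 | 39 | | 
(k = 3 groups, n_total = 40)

df_between = 2, df_within = 37. MS_between = 752.5, MS_within = 40.41. F = 18.624, F_crit ≈ 3.252. Reject H₀.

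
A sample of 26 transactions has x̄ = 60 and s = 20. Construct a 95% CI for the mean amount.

CI = x̄ ± t*(s/√n) = 60 ± 2.06(20/√26) = (51.92, 68.08)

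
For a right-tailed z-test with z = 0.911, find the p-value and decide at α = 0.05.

p = P(Z > 0.911) = 1 - Φ(0.911) ≈ 0.1811. Since p ≥ 0.05, fail to reject H₀ (not significant) at α = 0.05.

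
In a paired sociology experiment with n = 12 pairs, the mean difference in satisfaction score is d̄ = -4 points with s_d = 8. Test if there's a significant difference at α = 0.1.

t = d̄/(s_d/√n) = -4/(8/√12) = -1.732. df = 11, critical t = ±1.796. Fail to reject H₀.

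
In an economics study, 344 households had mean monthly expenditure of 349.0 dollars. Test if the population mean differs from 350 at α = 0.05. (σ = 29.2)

z = (x̄ - μ₀)/(σ/√n) = (349.0 - 350)/(29.2/√344) = -0.635. Critical value: ±1.96. Since |-0.635| ≤ 1.96, Fail to reject H₀.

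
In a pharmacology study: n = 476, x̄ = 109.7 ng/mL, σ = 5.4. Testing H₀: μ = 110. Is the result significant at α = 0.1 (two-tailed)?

z = (109.7 - 110)/(5.4/√476) = -1.212. Since |z| ≤ 1.645, not significant at α = 0.1.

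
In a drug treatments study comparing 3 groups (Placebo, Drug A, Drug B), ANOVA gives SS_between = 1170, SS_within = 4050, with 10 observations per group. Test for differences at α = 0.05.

df_between = 2, df_within = 27. F = MS_between/MS_within = 585.0/150.0 = 3.9. F_crit ≈ 3.354. Reject H₀. At least one mean differs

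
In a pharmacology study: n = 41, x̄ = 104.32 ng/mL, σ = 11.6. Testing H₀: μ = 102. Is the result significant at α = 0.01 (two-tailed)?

z = (104.32 - 102)/(11.6/√41) = 1.281. Since |z| ≤ 2.576, not significant at α = 0.01.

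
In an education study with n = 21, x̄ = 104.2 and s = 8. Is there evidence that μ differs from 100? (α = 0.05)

t = (x̄ - μ₀)/(s/√n) = (104.2 - 100)/(8/√21) = 2.406. df = 20, critical t = ±2.086. Reject H₀.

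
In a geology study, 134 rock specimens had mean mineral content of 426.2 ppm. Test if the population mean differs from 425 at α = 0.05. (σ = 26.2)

z = (x̄ - μ₀)/(σ/√n) = (426.2 - 425)/(26.2/√134) = 0.53. Critical value: ±1.96. Since |0.53| ≤ 1.96, Fail to reject H₀.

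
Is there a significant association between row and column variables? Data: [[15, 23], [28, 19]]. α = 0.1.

χ² = 3.396. df = 1, critical = 2.706. Reject H₀. Variables are dependent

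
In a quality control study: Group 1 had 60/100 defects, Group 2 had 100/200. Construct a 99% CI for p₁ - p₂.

p̂₁ = 0.6, p̂₂ = 0.5. Difference = 0.1. CI = (-0.056, 0.256)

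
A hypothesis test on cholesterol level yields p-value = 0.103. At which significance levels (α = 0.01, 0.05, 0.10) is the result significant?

p = 0.103. Not significant at any of the given levels.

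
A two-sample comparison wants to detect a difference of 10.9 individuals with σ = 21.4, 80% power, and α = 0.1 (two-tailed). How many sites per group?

n per group = 2(z_α/2 + z_β)²σ²/d² = 2×(1.645 + 0.84)²×21.4²/10.9² = 47.6 → n = 48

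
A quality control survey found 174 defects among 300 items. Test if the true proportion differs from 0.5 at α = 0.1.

p̂ = 0.58, p₀ = 0.5. z = (p̂ - p₀)/√(p₀(1-p₀)/n) = 2.771. Critical: ±1.645. Reject H₀.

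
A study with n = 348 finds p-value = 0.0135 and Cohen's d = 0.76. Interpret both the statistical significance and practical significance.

Statistically significant (p = 0.0135 < 0.05). Cohen's d = 0.76 indicates a medium effect size. Both statistical and practical significance should be considered.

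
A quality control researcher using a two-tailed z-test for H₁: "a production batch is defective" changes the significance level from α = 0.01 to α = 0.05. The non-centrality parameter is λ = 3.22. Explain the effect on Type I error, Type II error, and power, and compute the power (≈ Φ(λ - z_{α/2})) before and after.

Increasing α from 0.01 to 0.05:
• Type I error rate increases (α is the Type I rate by definition).
• Critical value moves from z_{α/2} = 2.576 to 1.96, so power = Φ(λ - z_{α/2}) goes from Φ(3.22 - 2.576) = 0.74 to Φ(3.22 - 1.96) = 0.896.
• Type II error rate β = 1 - power therefore decreases (0.26 → 0.104).
Appropriate when false negatives are costly — here, shipping a defective batch — faulty products reach customers.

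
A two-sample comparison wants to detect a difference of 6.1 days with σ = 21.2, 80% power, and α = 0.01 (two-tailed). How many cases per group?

n per group = 2(z_α/2 + z_β)²σ²/d² = 2×(2.576 + 0.84)²×21.2²/6.1² = 281.9 → n = 282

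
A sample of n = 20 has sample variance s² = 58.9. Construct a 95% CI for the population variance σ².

df = 19. χ²_{0.025} = 32.852, χ²_{0.975} = 8.907. CI for σ² = ((n-1)s²/χ²_{α/2}, (n-1)s²/χ²_{1-α/2}) = (19·58.9/32.852, 19·58.9/8.907) = (34.06, 125.64)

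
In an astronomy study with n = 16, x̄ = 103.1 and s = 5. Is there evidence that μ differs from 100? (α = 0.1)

t = (x̄ - μ₀)/(s/√n) = (103.1 - 100)/(5/√16) = 2.48. df = 15, critical t = ±1.753. Reject H₀.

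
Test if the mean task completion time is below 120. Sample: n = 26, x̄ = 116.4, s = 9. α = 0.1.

t = (116.4 - 120)/(9/√26) = -2.04, df = 25. Critical t = -1.316. Reject H₀.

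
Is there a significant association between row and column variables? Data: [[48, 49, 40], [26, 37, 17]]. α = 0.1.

χ² = 2.71. df = 2, critical = 4.605. Fail to reject H₀. No evidence of dependence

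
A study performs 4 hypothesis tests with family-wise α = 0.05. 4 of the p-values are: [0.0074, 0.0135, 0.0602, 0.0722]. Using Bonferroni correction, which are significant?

Bonferroni α = 0.05/4 = 0.0125. Significant p-values: [0.0074]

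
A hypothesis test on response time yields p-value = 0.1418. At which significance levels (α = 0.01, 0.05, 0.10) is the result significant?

p = 0.1418. Not significant at any of the given levels.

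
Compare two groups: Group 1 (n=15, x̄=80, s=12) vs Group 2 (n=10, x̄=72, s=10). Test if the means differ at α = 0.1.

Pooled sp = 11.26. t = 1.74, df = 23. Critical t = ±1.714. Reject H₀.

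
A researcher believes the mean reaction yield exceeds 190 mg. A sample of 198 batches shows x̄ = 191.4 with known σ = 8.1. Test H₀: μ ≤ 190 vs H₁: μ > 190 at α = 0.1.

z = 2.432. Critical value: 1.28. Reject H₀.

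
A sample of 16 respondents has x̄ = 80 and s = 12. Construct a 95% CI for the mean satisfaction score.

CI = x̄ ± t*(s/√n) = 80 ± 2.131(12/√16) = (73.61, 86.39)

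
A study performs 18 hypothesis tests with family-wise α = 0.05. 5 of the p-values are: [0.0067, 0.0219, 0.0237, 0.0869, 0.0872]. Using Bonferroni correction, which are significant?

Bonferroni α = 0.05/18 = 0.00278. None of the given p-values are significant.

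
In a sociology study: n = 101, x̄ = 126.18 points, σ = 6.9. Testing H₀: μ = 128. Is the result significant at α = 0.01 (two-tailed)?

z = (126.18 - 128)/(6.9/√101) = -2.651. Since |z| > 2.576, significant at α = 0.01.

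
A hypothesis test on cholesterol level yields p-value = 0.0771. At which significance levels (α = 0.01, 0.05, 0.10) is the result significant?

p = 0.0771. Significant at: α = 0.1.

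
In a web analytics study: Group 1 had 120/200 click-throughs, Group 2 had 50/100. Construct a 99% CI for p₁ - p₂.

p̂₁ = 0.6, p̂₂ = 0.5. Difference = 0.1. CI = (-0.057, 0.257)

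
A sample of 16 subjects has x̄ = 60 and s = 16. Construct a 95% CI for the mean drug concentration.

CI = x̄ ± t*(s/√n) = 60 ± 2.131(16/√16) = (51.48, 68.52)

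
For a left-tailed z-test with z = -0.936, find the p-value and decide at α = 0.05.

p = P(Z < -0.936) = Φ(-0.936) ≈ 0.1746. Since p ≥ 0.05, fail to reject H₀ (not significant) at α = 0.05.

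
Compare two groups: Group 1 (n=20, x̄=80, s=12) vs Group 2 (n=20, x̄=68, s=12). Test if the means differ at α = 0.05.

Pooled sp = 12.0. t = 3.162, df = 38. Critical t = ±2.024. Reject H₀.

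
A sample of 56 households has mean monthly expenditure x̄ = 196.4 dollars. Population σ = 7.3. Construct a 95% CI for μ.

CI = x̄ ± z*(σ/√n) = 196.4 ± 1.96(7.3/√56) = 196.4 ± 1.91 = (194.49, 198.31)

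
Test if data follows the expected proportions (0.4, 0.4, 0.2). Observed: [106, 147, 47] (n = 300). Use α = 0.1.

Expected: [120.0, 120.0, 60.0]. χ² = 10.525. df = 2, critical = 4.605. Reject H₀.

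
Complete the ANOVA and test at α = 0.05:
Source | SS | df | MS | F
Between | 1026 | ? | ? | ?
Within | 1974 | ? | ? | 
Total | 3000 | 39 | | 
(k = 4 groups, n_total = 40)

df_between = 3, df_within = 36. MS_between = 342.0, MS_within = 54.83. F = 6.237, F_crit ≈ 2.866. Reject H₀.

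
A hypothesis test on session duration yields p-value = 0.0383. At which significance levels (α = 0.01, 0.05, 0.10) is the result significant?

p = 0.0383. Significant at: α = 0.05, 0.1.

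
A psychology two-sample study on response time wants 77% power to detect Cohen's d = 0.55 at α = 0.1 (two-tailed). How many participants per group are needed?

z_{α/2} = 1.645, z_β = Φ⁻¹(0.77) = 0.739. For medium effect (d = 0.55): n per group = 2(z_{α/2} + z_β)²/d² = 2(1.645 + 0.739)²/0.55² = 37.6 → 38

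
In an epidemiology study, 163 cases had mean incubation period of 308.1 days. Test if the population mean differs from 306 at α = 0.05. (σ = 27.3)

z = (x̄ - μ₀)/(σ/√n) = (308.1 - 306)/(27.3/√163) = 0.982. Critical value: ±1.96. Since |0.982| ≤ 1.96, Fail to reject H₀.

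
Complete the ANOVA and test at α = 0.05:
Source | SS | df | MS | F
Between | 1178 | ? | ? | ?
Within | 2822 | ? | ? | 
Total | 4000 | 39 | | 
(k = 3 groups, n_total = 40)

df_between = 2, df_within = 37. MS_between = 589.0, MS_within = 76.27. F = 7.723, F_crit ≈ 3.252. Reject H₀.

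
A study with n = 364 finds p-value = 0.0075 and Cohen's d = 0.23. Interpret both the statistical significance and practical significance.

Statistically significant (p = 0.0075 < 0.05). Cohen's d = 0.23 indicates a small effect size. Both statistical and practical significance should be considered.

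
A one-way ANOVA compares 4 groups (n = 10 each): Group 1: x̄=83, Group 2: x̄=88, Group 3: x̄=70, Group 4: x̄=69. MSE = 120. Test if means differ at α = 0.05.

Grand mean = 77.5. SS_between = 2690.0, MS_between = 896.67. F = 7.472, F_crit ≈ 2.866. Reject H₀.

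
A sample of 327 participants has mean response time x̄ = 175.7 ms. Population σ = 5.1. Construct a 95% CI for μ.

CI = x̄ ± z*(σ/√n) = 175.7 ± 1.96(5.1/√327) = 175.7 ± 0.55 = (175.15, 176.25)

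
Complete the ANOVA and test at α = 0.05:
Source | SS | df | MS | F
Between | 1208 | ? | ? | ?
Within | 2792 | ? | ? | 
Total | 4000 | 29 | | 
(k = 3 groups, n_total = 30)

df_between = 2, df_within = 27. MS_between = 604.0, MS_within = 103.41. F = 5.841, F_crit ≈ 3.354. Reject H₀.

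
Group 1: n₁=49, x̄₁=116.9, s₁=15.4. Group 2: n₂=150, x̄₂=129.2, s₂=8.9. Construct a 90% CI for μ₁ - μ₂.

Difference = -12.3. SE = √(15.4²/49 + 8.9²/150) = 2.317. CI = (-16.11, -8.49)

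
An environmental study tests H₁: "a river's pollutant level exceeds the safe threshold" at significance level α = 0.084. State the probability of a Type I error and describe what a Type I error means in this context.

P(Type I error) = α = 0.084. A Type I error is rejecting H₀ when H₀ is actually true (false positive) — here, concluding that a river's pollutant level exceeds the safe threshold when in fact this is not the case. Consequence: shutting down a compliant factory unnecessarily.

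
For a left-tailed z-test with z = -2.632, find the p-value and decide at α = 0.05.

p = P(Z < -2.632) = Φ(-2.632) ≈ 0.0042. Since p < 0.05, reject H₀ (significant) at α = 0.05.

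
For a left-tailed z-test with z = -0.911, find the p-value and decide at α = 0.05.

p = P(Z < -0.911) = Φ(-0.911) ≈ 0.1811. Since p ≥ 0.05, fail to reject H₀ (not significant) at α = 0.05.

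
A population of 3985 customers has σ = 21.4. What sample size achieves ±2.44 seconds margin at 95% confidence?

Without FPC: n₀ = (1.96×21.4/2.44)² = 295.502. With FPC: n = n₀N/(n₀+N-1) = 275.2 → n = 276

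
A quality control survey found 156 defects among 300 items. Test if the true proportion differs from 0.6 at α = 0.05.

p̂ = 0.52, p₀ = 0.6. z = (p̂ - p₀)/√(p₀(1-p₀)/n) = -2.828. Critical: ±1.96. Reject H₀.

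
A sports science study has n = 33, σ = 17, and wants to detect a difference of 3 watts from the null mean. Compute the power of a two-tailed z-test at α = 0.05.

SE = σ/√n = 17/√33 = 2.959. Non-centrality λ = d/SE = 3/2.959 = 1.014. Power ≈ Φ(λ - z_{α/2}) = Φ(1.014 - 1.96) = Φ(-0.946) = 0.172.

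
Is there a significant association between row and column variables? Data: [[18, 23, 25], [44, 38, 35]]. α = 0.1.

χ² = 2.218. df = 2, critical = 4.605. Fail to reject H₀. No evidence of dependence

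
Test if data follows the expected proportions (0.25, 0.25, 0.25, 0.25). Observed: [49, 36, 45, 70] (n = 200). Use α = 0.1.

Expected: [50.0, 50.0, 50.0, 50.0]. χ² = 12.44. df = 3, critical = 6.251. Reject H₀.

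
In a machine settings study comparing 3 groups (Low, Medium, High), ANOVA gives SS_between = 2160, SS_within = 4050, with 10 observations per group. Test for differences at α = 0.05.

df_between = 2, df_within = 27. F = MS_between/MS_within = 1080.0/150.0 = 7.2. F_crit ≈ 3.354. Reject H₀. At least one mean differs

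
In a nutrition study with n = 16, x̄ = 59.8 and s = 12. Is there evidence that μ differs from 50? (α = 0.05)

t = (x̄ - μ₀)/(s/√n) = (59.8 - 50)/(12/√16) = 3.267. df = 15, critical t = ±2.131. Reject H₀.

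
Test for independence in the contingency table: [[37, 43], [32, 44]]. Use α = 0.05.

χ² = 0.271. df = 1, critical = 3.841. Fail to reject H₀. No evidence of dependence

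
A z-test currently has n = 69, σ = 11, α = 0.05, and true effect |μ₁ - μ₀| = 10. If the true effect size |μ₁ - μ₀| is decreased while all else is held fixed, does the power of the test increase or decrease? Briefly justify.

Power decreases: a smaller true effect decreases the non-centrality λ = |μ₁ - μ₀|/(σ/√n).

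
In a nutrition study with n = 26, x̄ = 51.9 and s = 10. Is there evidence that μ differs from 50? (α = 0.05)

t = (x̄ - μ₀)/(s/√n) = (51.9 - 50)/(10/√26) = 0.969. df = 25, critical t = ±2.06. Fail to reject H₀.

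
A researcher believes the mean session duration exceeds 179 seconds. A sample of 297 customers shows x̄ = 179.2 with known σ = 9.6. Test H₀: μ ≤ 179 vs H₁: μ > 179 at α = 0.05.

z = 0.359. Critical value: 1.645. Fail to reject H₀.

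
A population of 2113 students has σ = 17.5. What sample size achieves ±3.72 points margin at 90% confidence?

Without FPC: n₀ = (1.645×17.5/3.72)² = 59.886. With FPC: n = n₀N/(n₀+N-1) = 58.3 → n = 59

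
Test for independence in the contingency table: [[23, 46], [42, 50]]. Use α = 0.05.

χ² = 2.486. df = 1, critical = 3.841. Fail to reject H₀. No evidence of dependence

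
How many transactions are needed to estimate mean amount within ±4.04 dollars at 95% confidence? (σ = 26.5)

n = (z*σ/E)² = (1.96×26.5/4.04)² = 165.3 → n = 166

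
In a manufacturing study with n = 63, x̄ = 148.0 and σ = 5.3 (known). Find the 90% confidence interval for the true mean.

CI = x̄ ± z*(σ/√n) = 148.0 ± 1.645(5.3/√63) = 148.0 ± 1.1 = (146.9, 149.1)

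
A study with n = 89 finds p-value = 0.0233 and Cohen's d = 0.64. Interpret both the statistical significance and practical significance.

Statistically significant (p = 0.0233 < 0.05). Cohen's d = 0.64 indicates a medium effect size. Both statistical and practical significance should be considered.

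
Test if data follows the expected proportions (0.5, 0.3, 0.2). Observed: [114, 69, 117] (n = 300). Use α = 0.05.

Expected: [150.0, 90.0, 60.0]. χ² = 67.69. df = 2, critical = 5.991. Reject H₀.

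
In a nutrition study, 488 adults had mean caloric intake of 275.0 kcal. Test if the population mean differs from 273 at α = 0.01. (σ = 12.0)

z = (x̄ - μ₀)/(σ/√n) = (275.0 - 273)/(12.0/√488) = 3.682. Critical value: ±2.576. Since |3.682| > 2.576, Reject H₀.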